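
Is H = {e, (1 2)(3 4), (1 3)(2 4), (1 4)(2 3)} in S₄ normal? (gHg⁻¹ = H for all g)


H = {e, (1 2)(3 4), (1 3)(2 4), (1 4)(2 3)} in S₄
This is the Klein four-group V₄; it is normal in S₄ (it is a union of conjugacy classes)

Yes, normal subgroup


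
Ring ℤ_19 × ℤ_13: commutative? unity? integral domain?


Direct product ring; commutative with unity (1,1); but (1,0)·(0,1) = (0,0) gives zero divisors, so not an integral domain
Commutative: Yes
Integral domain: No
Has unity: Yes

ℤ_19 × ℤ_13: Commutative=Yes, Unity=Yes


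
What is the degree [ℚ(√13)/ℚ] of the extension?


√13 has minimal polynomial x² - 13 (irreducible over ℚ since 13 is squarefree)

[ℚ(√13)/ℚ] = 2


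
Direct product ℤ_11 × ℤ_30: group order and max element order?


|ℤ_11 × ℤ_30| = 11 × 30 = 330
Max element order = lcm(11,30) = 330
Cyclic? Yes (gcd=1)

|ℤ_11×ℤ_30| = 330, max element order = 330


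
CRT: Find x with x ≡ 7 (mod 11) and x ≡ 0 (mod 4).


m₁ = 11, m₂ = 4, gcd = 1, so CRT applies. M = m₁·m₂ = 44
Let M₁ = M/m₁ = 4, M₂ = M/m₂ = 11
Find y₁ ≡ M₁⁻¹ (mod m₁): 4⁻¹ ≡ 3 (mod 11)
Find y₂ ≡ M₂⁻¹ (mod m₂): 11⁻¹ ≡ 3 (mod 4)
x = a₁·M₁·y₁ + a₂·M₂·y₂ = 7·4·3 + 0·11·3 = 84
Reduce mod 44: x ≡ 40
Check: 40 mod 11 = 7 ✓, 40 mod 4 = 0 ✓

x ≡ 40 (mod 44)


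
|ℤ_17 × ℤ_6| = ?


|A × B| = |A| · |B|
|ℤ_17 × ℤ_6| = 17 × 6 = 102

|ℤ_17 × ℤ_6| = 102


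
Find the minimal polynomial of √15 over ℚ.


√15 satisfies x² - 15 = 0, irreducible over ℚ since 15 is squarefree

Minimal polynomial: x² - 15


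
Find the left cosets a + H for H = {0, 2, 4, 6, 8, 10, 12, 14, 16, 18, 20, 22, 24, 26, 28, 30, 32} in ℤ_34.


H = {0, 2, 4, 6, 8, 10, 12, 14, 16, 18, 20, 22, 24, 26, 28, 30, 32}, |H| = 17
Number of cosets = |G|/|H| = 34/17 = 2
0 + H = {0, 2, 4, 6, 8, 10, 12, 14, 16, 18, 20, 22, 24, 26, 28, 30, 32}
1 + H = {1, 3, 5, 7, 9, 11, 13, 15, 17, 19, 21, 23, 25, 27, 29, 31, 33}

Cosets: 0+H={0,2,4,6,8,10,12,14,16,18,20,22,24,26,28,30,32}; 1+H={1,3,5,7,9,11,13,15,17,19,21,23,25,27,29,31,33}


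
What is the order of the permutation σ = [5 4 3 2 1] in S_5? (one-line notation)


Cycle decomposition: (1 5) (2 4)
Cycle lengths: 2, 2
Order = lcm(2, 2) = 2

ord(σ) = 2


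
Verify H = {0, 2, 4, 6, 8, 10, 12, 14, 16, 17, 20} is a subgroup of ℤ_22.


Subgroup test for H = {0, 2, 4, 6, 8, 10, 12, 14, 16, 17, 20} in (ℤ_22, +):
(1) 0 ∈ H? Yes
(2) Closure: for all a,b ∈ H, (a+b) mod 22 ∈ H? No  [counterexample: 2 + 16 = 18 ∉ H]
(3) Inverses: for all a ∈ H, -a mod 22 ∈ H? No

No, H is not a subgroup of ℤ_22


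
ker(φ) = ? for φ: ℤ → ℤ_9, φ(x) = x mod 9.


Kernel = preimage of identity
ker(φ) = {x ∈ ℤ : x ≡ 0 (mod 9)} = 9ℤ = {0, ±9, ±18, ...}

ker(φ) = 9ℤ


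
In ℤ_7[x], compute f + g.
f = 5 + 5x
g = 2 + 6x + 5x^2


Add coefficients mod 7:
x^0: 5 + 2 = 0 (mod 7)
x^1: 5 + 6 = 4 (mod 7)
x^2: 0 + 5 = 5 (mod 7)
Result: 4x + 5x^2

f + g = 4x + 5x^2


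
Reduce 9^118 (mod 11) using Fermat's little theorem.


Fermat's little theorem: if p is prime and gcd(a,p)=1, then a^(p-1) ≡ 1 (mod p)
p = 11 is prime, gcd(9,11) = 1
Reduce exponent: 118 mod 10 = 8
So 9^118 ≡ 9^8 (mod 11)
9^8 mod 11 = 3

9^118 ≡ 3 (mod 11)


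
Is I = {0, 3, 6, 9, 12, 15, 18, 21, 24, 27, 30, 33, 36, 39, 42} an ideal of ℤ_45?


Check ideal conditions for I = {0, 3, 6, 9, 12, 15, 18, 21, 24, 27, 30, 33, 36, 39, 42} in ℤ_45:
(1) I is an additive subgroup? Yes
(2) For r ∈ ℤ_45 and a ∈ I: r·a ∈ I? Yes

Yes, I is an ideal of ℤ_45


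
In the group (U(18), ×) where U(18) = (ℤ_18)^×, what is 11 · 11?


Operation: multiplication mod 18
11 · 11 = (a × b) mod 18 with a = 11, b = 11

11 · 11 = 13


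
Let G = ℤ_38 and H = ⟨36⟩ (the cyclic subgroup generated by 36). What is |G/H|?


|⟨36⟩| = n / gcd(36, 38) = 38 / 2 = 19
H is normal (ℤ_38 is abelian).
|G/H| = |G| / |H| = 38 / 19 = 2

|G/H| = 2


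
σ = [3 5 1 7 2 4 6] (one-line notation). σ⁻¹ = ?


To find σ⁻¹, swap domain and range:
σ(1) = 3 → σ⁻¹(3) = 1
σ(2) = 5 → σ⁻¹(5) = 2
σ(3) = 1 → σ⁻¹(1) = 3
σ(4) = 7 → σ⁻¹(7) = 4
σ(5) = 2 → σ⁻¹(2) = 5
σ(6) = 4 → σ⁻¹(4) = 6
σ(7) = 6 → σ⁻¹(6) = 7

σ⁻¹ = [3 5 1 6 2 7 4]


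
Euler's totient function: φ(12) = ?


φ(n) = count of k ∈ {1,...,n} with gcd(k,n)=1
Coprimes to 12: {1, 5, 7, 11}
Count: 4

φ(12) = 4


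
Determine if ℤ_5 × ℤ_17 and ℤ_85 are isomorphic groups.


Comparing ℤ_5 × ℤ_17 and ℤ_85:
gcd(5,17) = 1, so ℤ_5 × ℤ_17 ≅ ℤ_85 (CRT)

Yes, ℤ_5 × ℤ_17 ≅ ℤ_85


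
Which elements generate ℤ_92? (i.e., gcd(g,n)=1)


g generates ℤ_n iff gcd(g,n) = 1
Prime factors of 92: 2, 23
Generators are g ∈ {1,...,91} not divisible by any of these primes.
Generators: {1, 3, 5, 7, 9, 11, 13, 15, 17, 19, 21, 25, 27, 29, 31, 33, 35, 37, 39, 41, 43, 45, 47, 49, 51, 53, 55, 57, 59, 61, 63, 65, 67, 71, 73, 75, 77, 79, 81, 83, 85, 87, 89, 91}
Number of generators = φ(92) = 44

Generators of ℤ_92 = {1, 3, 5, 7, 9, 11, 13, 15, 17, 19, 21, 25, 27, 29, 31, 33, 35, 37, 39, 41, 43, 45, 47, 49, 51, 53, 55, 57, 59, 61, 63, 65, 67, 71, 73, 75, 77, 79, 81, 83, 85, 87, 89, 91}


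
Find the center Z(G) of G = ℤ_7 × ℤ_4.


Z(G) = {g ∈ G | gx = xg for all x ∈ G}
Direct product of abelian groups is abelian, so Z(G) = G

Z(ℤ_7 × ℤ_4) = ℤ_7 × ℤ_4


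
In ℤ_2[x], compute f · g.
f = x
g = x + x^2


Expand and collect like terms; reduce coefficients mod 2:
x^0: 0·0 = 0 ≡ 0 (mod 2)
x^1: 0·1 + 1·0 = 0 ≡ 0 (mod 2)
x^2: 0·1 + 1·1 = 1 ≡ 1 (mod 2)
x^3: 1·1 = 1 ≡ 1 (mod 2)
Result: x^2 + x^3

f · g = x^2 + x^3


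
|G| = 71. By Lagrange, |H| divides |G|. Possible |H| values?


Lagrange's theorem: |H| divides |G|
|G| = 71
Divisors of 71: 1, 71

Possible subgroup orders: {1, 71}


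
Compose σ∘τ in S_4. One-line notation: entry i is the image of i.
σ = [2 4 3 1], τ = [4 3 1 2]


σ∘τ: apply τ first, then σ
1 →τ 4 →σ 1
2 →τ 3 →σ 3
3 →τ 1 →σ 2
4 →τ 2 →σ 4

σ∘τ = [1 3 2 4]


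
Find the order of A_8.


|A_n| = n!/2 (even permutations)
|A_8| = 8!/2 = 40320/2 = 20160

|A_8| = 20160


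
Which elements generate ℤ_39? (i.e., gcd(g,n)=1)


g generates ℤ_n iff gcd(g,n) = 1
Prime factors of 39: 3, 13
Generators are g ∈ {1,...,38} not divisible by any of these primes.
Generators: {1, 2, 4, 5, 7, 8, 10, 11, 14, 16, 17, 19, 20, 22, 23, 25, 28, 29, 31, 32, 34, 35, 37, 38}
Number of generators = φ(39) = 24

Generators of ℤ_39 = {1, 2, 4, 5, 7, 8, 10, 11, 14, 16, 17, 19, 20, 22, 23, 25, 28, 29, 31, 32, 34, 35, 37, 38}


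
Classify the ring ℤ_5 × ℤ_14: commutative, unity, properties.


Direct product ring; commutative with unity (1,1); but (1,0)·(0,1) = (0,0) gives zero divisors, so not an integral domain
Commutative: Yes
Integral domain: No
Has unity: Yes

ℤ_5 × ℤ_14: Commutative=Yes, Unity=Yes


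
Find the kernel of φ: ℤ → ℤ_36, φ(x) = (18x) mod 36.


Kernel = preimage of identity
ker(φ) = {x ∈ ℤ : 18x ≡ 0 (mod 36)}. gcd(18,36) = 18, so 18x ≡ 0 (mod 36) ⟺ x ≡ 0 (mod 36/18 = 2). Hence ker(φ) = 2ℤ

ker(φ) = 2ℤ


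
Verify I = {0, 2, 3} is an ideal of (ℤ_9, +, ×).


Check ideal conditions for I = {0, 2, 3} in ℤ_9:
(1) I is an additive subgroup? No
(2) For r ∈ ℤ_9 and a ∈ I: r·a ∈ I? No  [counterexample: r=2, a=2, r·a mod 9 = 4 ∉ I]

No, I is not an ideal of ℤ_9


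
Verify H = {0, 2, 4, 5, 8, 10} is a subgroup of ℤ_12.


Subgroup test for H = {0, 2, 4, 5, 8, 10} in (ℤ_12, +):
(1) 0 ∈ H? Yes
(2) Closure: for all a,b ∈ H, (a+b) mod 12 ∈ H? No  [counterexample: 2 + 4 = 6 ∉ H]
(3) Inverses: for all a ∈ H, -a mod 12 ∈ H? No

No, H is not a subgroup of ℤ_12


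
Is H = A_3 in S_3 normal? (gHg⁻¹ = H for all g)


H = A_3 in S_3
A_3 has index 2 in S_3, and every subgroup of index 2 is normal

Yes, normal subgroup


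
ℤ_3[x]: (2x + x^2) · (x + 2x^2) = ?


Expand and collect like terms; reduce coefficients mod 3:
x^0: 0·0 = 0 ≡ 0 (mod 3)
x^1: 0·1 + 2·0 = 0 ≡ 0 (mod 3)
x^2: 0·2 + 2·1 + 1·0 = 2 ≡ 2 (mod 3)
x^3: 2·2 + 1·1 = 5 ≡ 2 (mod 3)
x^4: 1·2 = 2 ≡ 2 (mod 3)
Result: 2x^2 + 2x^3 + 2x^4

f · g = 2x^2 + 2x^3 + 2x^4


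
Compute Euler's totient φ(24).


φ(n) = count of k ∈ {1,...,n} with gcd(k,n)=1
Coprimes to 24: {1, 5, 7, 11, 13, 17, 19, 23}
Count: 8

φ(24) = 8


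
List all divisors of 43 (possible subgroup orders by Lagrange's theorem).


Lagrange's theorem: |H| divides |G|
|G| = 43
Divisors of 43: 1, 43

Possible subgroup orders: {1, 43}


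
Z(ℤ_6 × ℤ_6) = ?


Z(G) = {g ∈ G | gx = xg for all x ∈ G}
Direct product of abelian groups is abelian, so Z(G) = G

Z(ℤ_6 × ℤ_6) = ℤ_6 × ℤ_6


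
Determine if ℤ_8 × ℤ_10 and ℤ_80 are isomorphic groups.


Comparing ℤ_8 × ℤ_10 and ℤ_80:
gcd(8,10) = 2 ≠ 1. Max element order in ℤ_8×ℤ_10 is lcm(8,10) = 40 < 80, so it has no element of order 80

No, ℤ_8 × ℤ_10 ≇ ℤ_80


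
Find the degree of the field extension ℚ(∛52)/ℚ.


∛52 has minimal polynomial x³ - 52 (irreducible over ℚ since 52 is not a perfect cube)

[ℚ(∛52)/ℚ] = 3


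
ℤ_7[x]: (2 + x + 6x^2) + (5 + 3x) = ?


Add coefficients mod 7:
x^0: 2 + 5 = 0 (mod 7)
x^1: 1 + 3 = 4 (mod 7)
x^2: 6 + 0 = 6 (mod 7)
Result: 4x + 6x^2

f + g = 4x + 6x^2


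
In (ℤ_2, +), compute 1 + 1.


Operation: addition mod 2
1 + 1 = (a + b) mod 2 with a = 1, b = 1

1 + 1 = 0


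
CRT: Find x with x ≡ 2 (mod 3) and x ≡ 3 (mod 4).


m₁ = 3, m₂ = 4, gcd = 1, so CRT applies. M = m₁·m₂ = 12
Let M₁ = M/m₁ = 4, M₂ = M/m₂ = 3
Find y₁ ≡ M₁⁻¹ (mod m₁): 4⁻¹ ≡ 1 (mod 3)
Find y₂ ≡ M₂⁻¹ (mod m₂): 3⁻¹ ≡ 3 (mod 4)
x = a₁·M₁·y₁ + a₂·M₂·y₂ = 2·4·1 + 3·3·3 = 35
Reduce mod 12: x ≡ 11
Check: 11 mod 3 = 2 ✓, 11 mod 4 = 3 ✓

x ≡ 11 (mod 12)


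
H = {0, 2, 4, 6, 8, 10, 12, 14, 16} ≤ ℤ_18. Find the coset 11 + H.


11 + H = {11 + h (mod 18) : h ∈ H}
11+0=11, 11+2=13, 11+4=15, 11+6=17, 11+8=1, 11+10=3, 11+12=5, 11+14=7, 11+16=9
11 + H = {1, 3, 5, 7, 9, 11, 13, 15, 17} = 1 + H

11 + H = {1, 3, 5, 7, 9, 11, 13, 15, 17}


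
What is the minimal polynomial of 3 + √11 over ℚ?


Let α = 3 + √11. Then α - 3 = √11, so (α - 3)² = 11, giving α² - 6α - 2 = 0. Degree 2 and α ∉ ℚ, so this is the minimal polynomial.

Minimal polynomial: x² - 6x - 2


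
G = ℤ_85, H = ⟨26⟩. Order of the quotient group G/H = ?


|⟨26⟩| = n / gcd(26, 85) = 85 / 1 = 85
H is normal (ℤ_85 is abelian).
|G/H| = |G| / |H| = 85 / 85 = 1

|G/H| = 1


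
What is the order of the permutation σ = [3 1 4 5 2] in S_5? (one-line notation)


Cycle decomposition: (1 3 4 5 2)
Cycle lengths: 5
Order = lcm(5) = 5

ord(σ) = 5


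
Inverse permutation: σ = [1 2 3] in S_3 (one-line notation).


To find σ⁻¹, swap domain and range:
σ(1) = 1 → σ⁻¹(1) = 1
σ(2) = 2 → σ⁻¹(2) = 2
σ(3) = 3 → σ⁻¹(3) = 3

σ⁻¹ = [1 2 3]


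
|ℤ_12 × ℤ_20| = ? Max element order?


|ℤ_12 × ℤ_20| = 12 × 20 = 240
Max element order = lcm(12,20) = 60
Cyclic? No (gcd=4)

|ℤ_12×ℤ_20| = 240, max element order = 60


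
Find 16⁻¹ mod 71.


Use the extended Euclidean algorithm to write 1 = 16·s + 71·t; then s mod 71 is the inverse.
Euclidean algorithm:
  16 = 0·71 + 16
  71 = 4·16 + 7
  16 = 2·7 + 2
  7 = 3·2 + 1
  2 = 2·1 + 0
gcd(16,71) = 1
Back-substitution gives: 16·(-31) + 71·(7) = 1
So 16⁻¹ ≡ -31 ≡ 40 (mod 71)
Check: 16 × 40 = 640 ≡ 1 (mod 71) ✓

16⁻¹ ≡ 40 (mod 71)


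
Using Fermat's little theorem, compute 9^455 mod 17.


Fermat's little theorem: if p is prime and gcd(a,p)=1, then a^(p-1) ≡ 1 (mod p)
p = 17 is prime, gcd(9,17) = 1
Reduce exponent: 455 mod 16 = 7
So 9^455 ≡ 9^7 (mod 17)
9^7 mod 17 = 2

9^455 ≡ 2 (mod 17)


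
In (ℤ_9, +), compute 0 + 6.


Operation: addition mod 9
0 + 6 = (a + b) mod 9 with a = 0, b = 6

0 + 6 = 6


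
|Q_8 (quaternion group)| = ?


Q_8 = {±1, ±i, ±j, ±k}
|Q_8| = 8

|Q_8 (quaternion group)| = 8


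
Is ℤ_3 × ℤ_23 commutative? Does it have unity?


Direct product ring; commutative with unity (1,1); but (1,0)·(0,1) = (0,0) gives zero divisors, so not an integral domain
Commutative: Yes
Integral domain: No
Has unity: Yes

ℤ_3 × ℤ_23: Commutative=Yes, Unity=Yes


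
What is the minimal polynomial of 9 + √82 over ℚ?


Let α = 9 + √82. Then α - 9 = √82, so (α - 9)² = 82, giving α² - 18α - 1 = 0. Degree 2 and α ∉ ℚ, so this is the minimal polynomial.

Minimal polynomial: x² - 18x - 1


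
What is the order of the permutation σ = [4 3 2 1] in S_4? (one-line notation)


Cycle decomposition: (1 4) (2 3)
Cycle lengths: 2, 2
Order = lcm(2, 2) = 2

ord(σ) = 2


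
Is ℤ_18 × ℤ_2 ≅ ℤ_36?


Comparing ℤ_18 × ℤ_2 and ℤ_36:
gcd(18,2) = 2 ≠ 1. Max element order in ℤ_18×ℤ_2 is lcm(18,2) = 18 < 36, so it has no element of order 36

No, ℤ_18 × ℤ_2 ≇ ℤ_36


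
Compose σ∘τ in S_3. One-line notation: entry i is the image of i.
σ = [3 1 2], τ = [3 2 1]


σ∘τ: apply τ first, then σ
1 →τ 3 →σ 2
2 →τ 2 →σ 1
3 →τ 1 →σ 3

σ∘τ = [2 1 3]


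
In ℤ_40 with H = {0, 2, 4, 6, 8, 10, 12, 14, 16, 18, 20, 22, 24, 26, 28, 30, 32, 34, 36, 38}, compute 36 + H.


36 + H = {36 + h (mod 40) : h ∈ H}
36+0=36, 36+2=38, 36+4=0, 36+6=2, 36+8=4, 36+10=6, 36+12=8, 36+14=10, 36+16=12, 36+18=14, 36+20=16, 36+22=18, 36+24=20, 36+26=22, 36+28=24, 36+30=26, 36+32=28, 36+34=30, 36+36=32, 36+38=34
36 + H = {0, 2, 4, 6, 8, 10, 12, 14, 16, 18, 20, 22, 24, 26, 28, 30, 32, 34, 36, 38} = 0 + H

36 + H = {0, 2, 4, 6, 8, 10, 12, 14, 16, 18, 20, 22, 24, 26, 28, 30, 32, 34, 36, 38}


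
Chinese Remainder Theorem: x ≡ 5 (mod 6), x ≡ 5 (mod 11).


m₁ = 6, m₂ = 11, gcd = 1, so CRT applies. M = m₁·m₂ = 66
Let M₁ = M/m₁ = 11, M₂ = M/m₂ = 6
Find y₁ ≡ M₁⁻¹ (mod m₁): 11⁻¹ ≡ 5 (mod 6)
Find y₂ ≡ M₂⁻¹ (mod m₂): 6⁻¹ ≡ 2 (mod 11)
x = a₁·M₁·y₁ + a₂·M₂·y₂ = 5·11·5 + 5·6·2 = 335
Reduce mod 66: x ≡ 5
Check: 5 mod 6 = 5 ✓, 5 mod 11 = 5 ✓

x ≡ 5 (mod 66)


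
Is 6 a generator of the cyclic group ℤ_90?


g generates ℤ_n iff gcd(g, n) = 1
gcd(6, 90) = 6
Since gcd = 6 ≠ 1, ⟨6⟩ has order 15 < 90, so 6 is not a generator.

No, 6 does not generate ℤ_90


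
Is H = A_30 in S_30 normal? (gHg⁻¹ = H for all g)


H = A_30 in S_30
A_30 has index 2 in S_30, and every subgroup of index 2 is normal

Yes, normal subgroup


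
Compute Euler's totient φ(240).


Factor n: 240 = 2^4 × 3 × 5
φ(n) = n · ∏(1 - 1/p) over distinct primes p | n
φ(240) = 240 · (1 - 1/2) · (1 - 1/3) · (1 - 1/5) = 64

φ(240) = 64


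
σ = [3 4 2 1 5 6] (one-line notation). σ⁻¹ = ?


To find σ⁻¹, swap domain and range:
σ(1) = 3 → σ⁻¹(3) = 1
σ(2) = 4 → σ⁻¹(4) = 2
σ(3) = 2 → σ⁻¹(2) = 3
σ(4) = 1 → σ⁻¹(1) = 4
σ(5) = 5 → σ⁻¹(5) = 5
σ(6) = 6 → σ⁻¹(6) = 6

σ⁻¹ = [4 3 1 2 5 6]


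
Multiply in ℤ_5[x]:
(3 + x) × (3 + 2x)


Expand and collect like terms; reduce coefficients mod 5:
x^0: 3·3 = 9 ≡ 4 (mod 5)
x^1: 3·2 + 1·3 = 9 ≡ 4 (mod 5)
x^2: 1·2 = 2 ≡ 2 (mod 5)
Result: 4 + 4x + 2x^2

f · g = 4 + 4x + 2x^2


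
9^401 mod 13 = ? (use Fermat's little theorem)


Fermat's little theorem: if p is prime and gcd(a,p)=1, then a^(p-1) ≡ 1 (mod p)
p = 13 is prime, gcd(9,13) = 1
Reduce exponent: 401 mod 12 = 5
So 9^401 ≡ 9^5 (mod 13)
9^5 mod 13 = 3

9^401 ≡ 3 (mod 13)


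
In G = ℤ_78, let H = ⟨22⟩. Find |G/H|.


|⟨22⟩| = n / gcd(22, 78) = 78 / 2 = 39
H is normal (ℤ_78 is abelian).
|G/H| = |G| / |H| = 78 / 39 = 2

|G/H| = 2


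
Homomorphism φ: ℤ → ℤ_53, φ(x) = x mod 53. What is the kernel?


Kernel = preimage of identity
ker(φ) = {x ∈ ℤ : x ≡ 0 (mod 53)} = 53ℤ = {0, ±53, ±106, ...}

ker(φ) = 53ℤ


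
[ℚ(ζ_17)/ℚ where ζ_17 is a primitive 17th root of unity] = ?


[ℚ(ζ_n):ℚ] = deg Φ_n(x) = φ(n). Here φ(17) = 16

[ℚ(ζ_17)/ℚ where ζ_17 is a primitive 17th root of unity] = 16


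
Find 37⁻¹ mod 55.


Use the extended Euclidean algorithm to write 1 = 37·s + 55·t; then s mod 55 is the inverse.
Euclidean algorithm:
  37 = 0·55 + 37
  55 = 1·37 + 18
  37 = 2·18 + 1
  18 = 18·1 + 0
gcd(37,55) = 1
Back-substitution gives: 37·(3) + 55·(-2) = 1
So 37⁻¹ ≡ 3 ≡ 3 (mod 55)
Check: 37 × 3 = 111 ≡ 1 (mod 55) ✓

37⁻¹ ≡ 3 (mod 55)


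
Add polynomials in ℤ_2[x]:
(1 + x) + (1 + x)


Add coefficients mod 2:
x^0: 1 + 1 = 0 (mod 2)
x^1: 1 + 1 = 0 (mod 2)
Result: 0

f + g = 0


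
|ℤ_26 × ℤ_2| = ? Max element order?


|ℤ_26 × ℤ_2| = 26 × 2 = 52
Max element order = lcm(26,2) = 26
Cyclic? No (gcd=2)

|ℤ_26×ℤ_2| = 52, max element order = 26


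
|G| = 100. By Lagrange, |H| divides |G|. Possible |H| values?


Lagrange's theorem: |H| divides |G|
|G| = 100
Divisors of 100: 1, 2, 4, 5, 10, 20, 25, 50, 100

Possible subgroup orders: {1, 2, 4, 5, 10, 20, 25, 50, 100}


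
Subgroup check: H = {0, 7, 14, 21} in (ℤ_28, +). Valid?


Subgroup test for H = {0, 7, 14, 21} in (ℤ_28, +):
(1) 0 ∈ H? Yes
(2) Closure: for all a,b ∈ H, (a+b) mod 28 ∈ H? Yes
(3) Inverses: for all a ∈ H, -a mod 28 ∈ H? Yes

Yes, H is a subgroup of ℤ_28


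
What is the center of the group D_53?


Z(G) = {g ∈ G | gx = xg for all x ∈ G}
For odd n, Z(D_n) = {e}: no nontrivial rotation commutes with all reflections

Z(D_53) = {e}


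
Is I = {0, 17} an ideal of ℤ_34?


Check ideal conditions for I = {0, 17} in ℤ_34:
(1) I is an additive subgroup? Yes
(2) For r ∈ ℤ_34 and a ∈ I: r·a ∈ I? Yes

Yes, I is an ideal of ℤ_34


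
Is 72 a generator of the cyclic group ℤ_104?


g generates ℤ_n iff gcd(g, n) = 1
gcd(72, 104) = 8
Since gcd = 8 ≠ 1, ⟨72⟩ has order 13 < 104, so 72 is not a generator.

No, 72 does not generate ℤ_104


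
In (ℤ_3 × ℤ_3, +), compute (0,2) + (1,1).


Operation: componentwise addition mod (3, 3)
(0,2) + (1,1) = ((a₁+b₁) mod 3, (a₂+b₂) mod 3) with a = (0,2), b = (1,1)

(0,2) + (1,1) = (1,0)


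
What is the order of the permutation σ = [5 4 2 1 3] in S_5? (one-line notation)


Cycle decomposition: (1 5 3 2 4)
Cycle lengths: 5
Order = lcm(5) = 5

ord(σ) = 5


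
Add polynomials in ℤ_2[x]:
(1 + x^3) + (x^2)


Add coefficients mod 2:
x^0: 1 + 0 = 1 (mod 2)
x^1: 0 + 0 = 0 (mod 2)
x^2: 0 + 1 = 1 (mod 2)
x^3: 1 + 0 = 1 (mod 2)
Result: 1 + x^2 + x^3

f + g = 1 + x^2 + x^3


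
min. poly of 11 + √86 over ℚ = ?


Let α = 11 + √86. Then α - 11 = √86, so (α - 11)² = 86, giving α² - 22α + 35 = 0. Degree 2 and α ∉ ℚ, so this is the minimal polynomial.

Minimal polynomial: x² - 22x + 35


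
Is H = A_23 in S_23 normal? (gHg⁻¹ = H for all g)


H = A_23 in S_23
A_23 has index 2 in S_23, and every subgroup of index 2 is normal

Yes, normal subgroup


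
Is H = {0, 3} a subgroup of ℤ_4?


Subgroup test for H = {0, 3} in (ℤ_4, +):
(1) 0 ∈ H? Yes
(2) Closure: for all a,b ∈ H, (a+b) mod 4 ∈ H? No  [counterexample: 3 + 3 = 2 ∉ H]
(3) Inverses: for all a ∈ H, -a mod 4 ∈ H? No

No, H is not a subgroup of ℤ_4


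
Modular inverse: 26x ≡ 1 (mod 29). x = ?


Use the extended Euclidean algorithm to write 1 = 26·s + 29·t; then s mod 29 is the inverse.
Euclidean algorithm:
  26 = 0·29 + 26
  29 = 1·26 + 3
  26 = 8·3 + 2
  3 = 1·2 + 1
  2 = 2·1 + 0
gcd(26,29) = 1
Back-substitution gives: 26·(-10) + 29·(9) = 1
So 26⁻¹ ≡ -10 ≡ 19 (mod 29)
Check: 26 × 19 = 494 ≡ 1 (mod 29) ✓

26⁻¹ ≡ 19 (mod 29)


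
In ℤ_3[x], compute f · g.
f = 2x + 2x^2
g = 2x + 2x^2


Expand and collect like terms; reduce coefficients mod 3:
x^0: 0·0 = 0 ≡ 0 (mod 3)
x^1: 0·2 + 2·0 = 0 ≡ 0 (mod 3)
x^2: 0·2 + 2·2 + 2·0 = 4 ≡ 1 (mod 3)
x^3: 2·2 + 2·2 = 8 ≡ 2 (mod 3)
x^4: 2·2 = 4 ≡ 1 (mod 3)
Result: x^2 + 2x^3 + x^4

f · g = x^2 + 2x^3 + x^4


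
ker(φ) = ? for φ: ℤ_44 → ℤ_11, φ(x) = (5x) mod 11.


Kernel = preimage of identity
ker(φ) = {x ∈ ℤ_44 : 5x ≡ 0 (mod 11)}. Since 11 | 44, φ is well-defined. The kernel is the cyclic subgroup ⟨11⟩ of ℤ_44 (order 4), i.e. {0, 11, 22, 33}

ker(φ) = {0, 11, 22, 33}


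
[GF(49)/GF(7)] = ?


GF(49) = GF(7^2), so the extension degree is 2

[GF(49)/GF(7)] = 2


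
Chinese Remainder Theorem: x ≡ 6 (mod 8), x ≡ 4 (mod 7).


m₁ = 8, m₂ = 7, gcd = 1, so CRT applies. M = m₁·m₂ = 56
Let M₁ = M/m₁ = 7, M₂ = M/m₂ = 8
Find y₁ ≡ M₁⁻¹ (mod m₁): 7⁻¹ ≡ 7 (mod 8)
Find y₂ ≡ M₂⁻¹ (mod m₂): 8⁻¹ ≡ 1 (mod 7)
x = a₁·M₁·y₁ + a₂·M₂·y₂ = 6·7·7 + 4·8·1 = 326
Reduce mod 56: x ≡ 46
Check: 46 mod 8 = 6 ✓, 46 mod 7 = 4 ✓

x ≡ 46 (mod 56)


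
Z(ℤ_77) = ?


Z(G) = {g ∈ G | gx = xg for all x ∈ G}
ℤ_77 is abelian, so Z(G) = G

Z(ℤ_77) = ℤ_77


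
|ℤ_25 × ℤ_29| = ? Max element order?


|ℤ_25 × ℤ_29| = 25 × 29 = 725
Max element order = lcm(25,29) = 725
Cyclic? Yes (gcd=1)

|ℤ_25×ℤ_29| = 725, max element order = 725


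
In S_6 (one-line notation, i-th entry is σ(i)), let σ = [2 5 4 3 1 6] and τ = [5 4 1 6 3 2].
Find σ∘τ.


σ∘τ: apply τ first, then σ
1 →τ 5 →σ 1
2 →τ 4 →σ 3
3 →τ 1 →σ 2
4 →τ 6 →σ 6
5 →τ 3 →σ 4
6 →τ 2 →σ 5

σ∘τ = [1 3 2 6 4 5]


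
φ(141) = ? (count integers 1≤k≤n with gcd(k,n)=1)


Factor n: 141 = 3 × 47
φ(n) = n · ∏(1 - 1/p) over distinct primes p | n
φ(141) = 141 · (1 - 1/3) · (1 - 1/47) = 92

φ(141) = 92


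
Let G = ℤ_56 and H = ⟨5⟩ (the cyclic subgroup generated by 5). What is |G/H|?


|⟨5⟩| = n / gcd(5, 56) = 56 / 1 = 56
H is normal (ℤ_56 is abelian).
|G/H| = |G| / |H| = 56 / 56 = 1

|G/H| = 1


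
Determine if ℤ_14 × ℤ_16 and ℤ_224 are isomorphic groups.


Comparing ℤ_14 × ℤ_16 and ℤ_224:
gcd(14,16) = 2 ≠ 1. Max element order in ℤ_14×ℤ_16 is lcm(14,16) = 112 < 224, so it has no element of order 224

No, ℤ_14 × ℤ_16 ≇ ℤ_224


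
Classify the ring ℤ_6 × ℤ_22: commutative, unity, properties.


Direct product ring; commutative with unity (1,1); but (1,0)·(0,1) = (0,0) gives zero divisors, so not an integral domain
Commutative: Yes
Integral domain: No
Has unity: Yes

ℤ_6 × ℤ_22: Commutative=Yes, Unity=Yes


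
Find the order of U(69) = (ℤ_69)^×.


U(n) is the group of units mod n; |U(n)| = φ(n)
|U(69)| = φ(69) = 44

|U(69) = (ℤ_69)^×| = 44


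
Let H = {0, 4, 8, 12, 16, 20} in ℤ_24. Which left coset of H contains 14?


14 + H = {14 + h (mod 24) : h ∈ H}
14+0=14, 14+4=18, 14+8=22, 14+12=2, 14+16=6, 14+20=10
14 + H = {2, 6, 10, 14, 18, 22} = 2 + H

14 + H = {2, 6, 10, 14, 18, 22}


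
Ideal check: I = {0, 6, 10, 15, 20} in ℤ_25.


Check ideal conditions for I = {0, 6, 10, 15, 20} in ℤ_25:
(1) I is an additive subgroup? No
(2) For r ∈ ℤ_25 and a ∈ I: r·a ∈ I? No  [counterexample: r=2, a=6, r·a mod 25 = 12 ∉ I]

No, I is not an ideal of ℤ_25


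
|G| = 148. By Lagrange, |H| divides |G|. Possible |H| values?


Lagrange's theorem: |H| divides |G|
|G| = 148
Divisors of 148: 1, 2, 4, 37, 74, 148

Possible subgroup orders: {1, 2, 4, 37, 74, 148}


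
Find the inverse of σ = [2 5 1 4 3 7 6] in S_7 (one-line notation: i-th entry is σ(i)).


To find σ⁻¹, swap domain and range:
σ(1) = 2 → σ⁻¹(2) = 1
σ(2) = 5 → σ⁻¹(5) = 2
σ(3) = 1 → σ⁻¹(1) = 3
σ(4) = 4 → σ⁻¹(4) = 4
σ(5) = 3 → σ⁻¹(3) = 5
σ(6) = 7 → σ⁻¹(7) = 6
σ(7) = 6 → σ⁻¹(6) = 7

σ⁻¹ = [3 1 5 4 2 7 6]


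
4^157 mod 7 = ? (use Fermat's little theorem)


Fermat's little theorem: if p is prime and gcd(a,p)=1, then a^(p-1) ≡ 1 (mod p)
p = 7 is prime, gcd(4,7) = 1
Reduce exponent: 157 mod 6 = 1
So 4^157 ≡ 4^1 (mod 7)
4^1 mod 7 = 4

4^157 ≡ 4 (mod 7)


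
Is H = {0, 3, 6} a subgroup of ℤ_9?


Subgroup test for H = {0, 3, 6} in (ℤ_9, +):
(1) 0 ∈ H? Yes
(2) Closure: for all a,b ∈ H, (a+b) mod 9 ∈ H? Yes
(3) Inverses: for all a ∈ H, -a mod 9 ∈ H? Yes

Yes, H is a subgroup of ℤ_9


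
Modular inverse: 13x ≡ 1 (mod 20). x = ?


Use the extended Euclidean algorithm to write 1 = 13·s + 20·t; then s mod 20 is the inverse.
Euclidean algorithm:
  13 = 0·20 + 13
  20 = 1·13 + 7
  13 = 1·7 + 6
  7 = 1·6 + 1
  6 = 6·1 + 0
gcd(13,20) = 1
Back-substitution gives: 13·(-3) + 20·(2) = 1
So 13⁻¹ ≡ -3 ≡ 17 (mod 20)
Check: 13 × 17 = 221 ≡ 1 (mod 20) ✓

13⁻¹ ≡ 17 (mod 20)


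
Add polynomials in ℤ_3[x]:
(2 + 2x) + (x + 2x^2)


Add coefficients mod 3:
x^0: 2 + 0 = 2 (mod 3)
x^1: 2 + 1 = 0 (mod 3)
x^2: 0 + 2 = 2 (mod 3)
Result: 2 + 2x^2

f + g = 2 + 2x^2


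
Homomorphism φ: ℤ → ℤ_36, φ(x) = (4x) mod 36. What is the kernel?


Kernel = preimage of identity
ker(φ) = {x ∈ ℤ : 4x ≡ 0 (mod 36)}. gcd(4,36) = 4, so 4x ≡ 0 (mod 36) ⟺ x ≡ 0 (mod 36/4 = 9). Hence ker(φ) = 9ℤ

ker(φ) = 9ℤ


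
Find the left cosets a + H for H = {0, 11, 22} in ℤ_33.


H = {0, 11, 22}, |H| = 3
Number of cosets = |G|/|H| = 33/3 = 11
0 + H = {0, 11, 22}
1 + H = {1, 12, 23}
2 + H = {2, 13, 24}
3 + H = {3, 14, 25}
4 + H = {4, 15, 26}
5 + H = {5, 16, 27}
6 + H = {6, 17, 28}
7 + H = {7, 18, 29}
8 + H = {8, 19, 30}
9 + H = {9, 20, 31}
10 + H = {10, 21, 32}

Cosets: 0+H={0,11,22}; 1+H={1,12,23}; 2+H={2,13,24}; 3+H={3,14,25}; 4+H={4,15,26}; 5+H={5,16,27}; 6+H={6,17,28}; 7+H={7,18,29}; 8+H={8,19,30}; 9+H={9,20,31}; 10+H={10,21,32}


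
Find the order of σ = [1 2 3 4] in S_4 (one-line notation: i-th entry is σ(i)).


Cycle decomposition: identity (all elements fixed)
Order = 1 (identity has order 1)

ord(σ) = 1


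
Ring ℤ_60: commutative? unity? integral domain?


ℤ_60 is a commutative ring with unity 1; 60 = 2×30 is composite, so 2·30 ≡ 0 gives zero divisors (not an integral domain)
Commutative: Yes
Integral domain: No
Has unity: Yes

ℤ_60: Commutative=Yes, Unity=Yes


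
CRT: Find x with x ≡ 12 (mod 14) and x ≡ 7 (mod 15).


m₁ = 14, m₂ = 15, gcd = 1, so CRT applies. M = m₁·m₂ = 210
Let M₁ = M/m₁ = 15, M₂ = M/m₂ = 14
Find y₁ ≡ M₁⁻¹ (mod m₁): 15⁻¹ ≡ 1 (mod 14)
Find y₂ ≡ M₂⁻¹ (mod m₂): 14⁻¹ ≡ 14 (mod 15)
x = a₁·M₁·y₁ + a₂·M₂·y₂ = 12·15·1 + 7·14·14 = 1552
Reduce mod 210: x ≡ 82
Check: 82 mod 14 = 12 ✓, 82 mod 15 = 7 ✓

x ≡ 82 (mod 210)


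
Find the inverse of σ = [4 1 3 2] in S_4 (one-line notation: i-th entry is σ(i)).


To find σ⁻¹, swap domain and range:
σ(1) = 4 → σ⁻¹(4) = 1
σ(2) = 1 → σ⁻¹(1) = 2
σ(3) = 3 → σ⁻¹(3) = 3
σ(4) = 2 → σ⁻¹(2) = 4

σ⁻¹ = [2 4 3 1]


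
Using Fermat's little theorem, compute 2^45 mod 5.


Fermat's little theorem: if p is prime and gcd(a,p)=1, then a^(p-1) ≡ 1 (mod p)
p = 5 is prime, gcd(2,5) = 1
Reduce exponent: 45 mod 4 = 1
So 2^45 ≡ 2^1 (mod 5)
2^1 mod 5 = 2

2^45 ≡ 2 (mod 5)


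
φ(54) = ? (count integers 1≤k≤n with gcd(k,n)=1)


Factor n: 54 = 2 × 3^3
φ(n) = n · ∏(1 - 1/p) over distinct primes p | n
φ(54) = 54 · (1 - 1/2) · (1 - 1/3) = 18

φ(54) = 18


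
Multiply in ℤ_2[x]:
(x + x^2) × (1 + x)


Expand and collect like terms; reduce coefficients mod 2:
x^0: 0·1 = 0 ≡ 0 (mod 2)
x^1: 0·1 + 1·1 = 1 ≡ 1 (mod 2)
x^2: 1·1 + 1·1 = 2 ≡ 0 (mod 2)
x^3: 1·1 = 1 ≡ 1 (mod 2)
Result: x + x^3

f · g = x + x^3


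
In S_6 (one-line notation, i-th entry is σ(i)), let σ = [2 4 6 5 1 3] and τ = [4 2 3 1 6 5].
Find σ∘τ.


σ∘τ: apply τ first, then σ
1 →τ 4 →σ 5
2 →τ 2 →σ 4
3 →τ 3 →σ 6
4 →τ 1 →σ 2
5 →τ 6 →σ 3
6 →τ 5 →σ 1

σ∘τ = [5 4 6 2 3 1]


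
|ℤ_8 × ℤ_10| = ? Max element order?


|ℤ_8 × ℤ_10| = 8 × 10 = 80
Max element order = lcm(8,10) = 40
Cyclic? No (gcd=2)

|ℤ_8×ℤ_10| = 80, max element order = 40


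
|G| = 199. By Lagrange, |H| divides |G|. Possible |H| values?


Lagrange's theorem: |H| divides |G|
|G| = 199
Divisors of 199: 1, 199

Possible subgroup orders: {1, 199}


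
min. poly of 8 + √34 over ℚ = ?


Let α = 8 + √34. Then α - 8 = √34, so (α - 8)² = 34, giving α² - 16α + 30 = 0. Degree 2 and α ∉ ℚ, so this is the minimal polynomial.

Minimal polynomial: x² - 16x + 30


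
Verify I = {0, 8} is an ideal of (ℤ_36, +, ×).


Check ideal conditions for I = {0, 8} in ℤ_36:
(1) I is an additive subgroup? No
(2) For r ∈ ℤ_36 and a ∈ I: r·a ∈ I? No  [counterexample: r=2, a=8, r·a mod 36 = 16 ∉ I]

No, I is not an ideal of ℤ_36


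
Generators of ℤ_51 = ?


g generates ℤ_n iff gcd(g,n) = 1
Prime factors of 51: 3, 17
Generators are g ∈ {1,...,50} not divisible by any of these primes.
Generators: {1, 2, 4, 5, 7, 8, 10, 11, 13, 14, 16, 19, 20, 22, 23, 25, 26, 28, 29, 31, 32, 35, 37, 38, 40, 41, 43, 44, 46, 47, 49, 50}
Number of generators = φ(51) = 32

Generators of ℤ_51 = {1, 2, 4, 5, 7, 8, 10, 11, 13, 14, 16, 19, 20, 22, 23, 25, 26, 28, 29, 31, 32, 35, 37, 38, 40, 41, 43, 44, 46, 47, 49, 50}


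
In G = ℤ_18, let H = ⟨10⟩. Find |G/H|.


|⟨10⟩| = n / gcd(10, 18) = 18 / 2 = 9
H is normal (ℤ_18 is abelian).
|G/H| = |G| / |H| = 18 / 9 = 2

|G/H| = 2


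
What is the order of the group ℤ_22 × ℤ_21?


|A × B| = |A| · |B|
|ℤ_22 × ℤ_21| = 22 × 21 = 462

|ℤ_22 × ℤ_21| = 462


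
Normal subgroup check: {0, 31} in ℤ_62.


H = {0, 31} in ℤ_62
ℤ_62 is abelian; every subgroup of an abelian group is normal

Yes, normal subgroup


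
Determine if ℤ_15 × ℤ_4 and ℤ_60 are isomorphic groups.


Comparing ℤ_15 × ℤ_4 and ℤ_60:
gcd(15,4) = 1, so ℤ_15 × ℤ_4 ≅ ℤ_60 (CRT)

Yes, ℤ_15 × ℤ_4 ≅ ℤ_60


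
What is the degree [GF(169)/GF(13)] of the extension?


GF(169) = GF(13^2), so the extension degree is 2

[GF(169)/GF(13)] = 2


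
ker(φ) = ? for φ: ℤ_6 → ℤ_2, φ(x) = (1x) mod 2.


Kernel = preimage of identity
ker(φ) = {x ∈ ℤ_6 : 1x ≡ 0 (mod 2)}. Since 2 | 6, φ is well-defined. The kernel is the cyclic subgroup ⟨2⟩ of ℤ_6 (order 3), i.e. {0, 2, 4}

ker(φ) = {0, 2, 4}


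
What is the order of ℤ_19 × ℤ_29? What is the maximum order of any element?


|ℤ_19 × ℤ_29| = 19 × 29 = 551
Max element order = lcm(19,29) = 551
Cyclic? Yes (gcd=1)

|ℤ_19×ℤ_29| = 551, max element order = 551


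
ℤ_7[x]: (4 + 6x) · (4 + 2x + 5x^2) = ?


Expand and collect like terms; reduce coefficients mod 7:
x^0: 4·4 = 16 ≡ 2 (mod 7)
x^1: 4·2 + 6·4 = 32 ≡ 4 (mod 7)
x^2: 4·5 + 6·2 = 32 ≡ 4 (mod 7)
x^3: 6·5 = 30 ≡ 2 (mod 7)
Result: 2 + 4x + 4x^2 + 2x^3

f · g = 2 + 4x + 4x^2 + 2x^3


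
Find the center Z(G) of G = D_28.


Z(G) = {g ∈ G | gx = xg for all x ∈ G}
For even n, Z(D_n) = {e, r^(n/2)}: the 180° rotation r^14 commutes with every reflection and rotation

Z(D_28) = {e, r^14}


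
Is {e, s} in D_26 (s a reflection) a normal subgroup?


H = {e, s} in D_26 (s a reflection)
r·s·r⁻¹ = sr⁻² ≠ s for n ≥ 3, so {e, s} is not closed under conjugation

No, not a normal subgroup


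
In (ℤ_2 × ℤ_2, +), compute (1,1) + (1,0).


Operation: componentwise addition mod (2, 2)
(1,1) + (1,0) = ((a₁+b₁) mod 2, (a₂+b₂) mod 2) with a = (1,1), b = (1,0)

(1,1) + (1,0) = (0,1)


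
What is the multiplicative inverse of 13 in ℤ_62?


Use the extended Euclidean algorithm to write 1 = 13·s + 62·t; then s mod 62 is the inverse.
Euclidean algorithm:
  13 = 0·62 + 13
  62 = 4·13 + 10
  13 = 1·10 + 3
  10 = 3·3 + 1
  3 = 3·1 + 0
gcd(13,62) = 1
Back-substitution gives: 13·(-19) + 62·(4) = 1
So 13⁻¹ ≡ -19 ≡ 43 (mod 62)
Check: 13 × 43 = 559 ≡ 1 (mod 62) ✓

13⁻¹ ≡ 43 (mod 62)


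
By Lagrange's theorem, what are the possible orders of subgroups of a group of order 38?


Lagrange's theorem: |H| divides |G|
|G| = 38
Divisors of 38: 1, 2, 19, 38

Possible subgroup orders: {1, 2, 19, 38}


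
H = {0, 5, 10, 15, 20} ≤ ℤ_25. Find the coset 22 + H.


22 + H = {22 + h (mod 25) : h ∈ H}
22+0=22, 22+5=2, 22+10=7, 22+15=12, 22+20=17
22 + H = {2, 7, 12, 17, 22} = 2 + H

22 + H = {2, 7, 12, 17, 22}


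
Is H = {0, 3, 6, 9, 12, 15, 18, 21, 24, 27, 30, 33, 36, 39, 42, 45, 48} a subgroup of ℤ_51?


Subgroup test for H = {0, 3, 6, 9, 12, 15, 18, 21, 24, 27, 30, 33, 36, 39, 42, 45, 48} in (ℤ_51, +):
(1) 0 ∈ H? Yes
(2) Closure: for all a,b ∈ H, (a+b) mod 51 ∈ H? Yes
(3) Inverses: for all a ∈ H, -a mod 51 ∈ H? Yes

Yes, H is a subgroup of ℤ_51


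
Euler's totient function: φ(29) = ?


φ(n) = count of k ∈ {1,...,n} with gcd(k,n)=1
Coprimes to 29: {1, 2, 3, 4, 5, 6, 7, 8, 9, 10, 11, 12, 13, 14, 15, 16, 17, 18, 19, 20, 21, 22, 23, 24, 25, 26, 27, 28}
Count: 28

φ(29) = 28


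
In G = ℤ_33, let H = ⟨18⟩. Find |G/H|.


|⟨18⟩| = n / gcd(18, 33) = 33 / 3 = 11
H is normal (ℤ_33 is abelian).
|G/H| = |G| / |H| = 33 / 11 = 3

|G/H| = 3


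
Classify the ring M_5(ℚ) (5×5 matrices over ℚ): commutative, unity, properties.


Matrix multiplication is non-commutative for n ≥ 2; the identity matrix I is the unity; singular matrices give zero divisors, so not an integral domain
Commutative: No
Integral domain: No
Has unity: Yes

M_5(ℚ) (5×5 matrices over ℚ): Commutative=No, Unity=Yes


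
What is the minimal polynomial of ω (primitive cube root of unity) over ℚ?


ω satisfies x² + x + 1 = 0 (the cyclotomic polynomial Φ₃)

Minimal polynomial: x² + x + 1


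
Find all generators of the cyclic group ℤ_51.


g generates ℤ_n iff gcd(g,n) = 1
Prime factors of 51: 3, 17
Generators are g ∈ {1,...,50} not divisible by any of these primes.
Generators: {1, 2, 4, 5, 7, 8, 10, 11, 13, 14, 16, 19, 20, 22, 23, 25, 26, 28, 29, 31, 32, 35, 37, 38, 40, 41, 43, 44, 46, 47, 49, 50}
Number of generators = φ(51) = 32

Generators of ℤ_51 = {1, 2, 4, 5, 7, 8, 10, 11, 13, 14, 16, 19, 20, 22, 23, 25, 26, 28, 29, 31, 32, 35, 37, 38, 40, 41, 43, 44, 46, 47, 49, 50}


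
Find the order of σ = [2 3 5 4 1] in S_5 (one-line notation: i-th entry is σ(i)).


Cycle decomposition: (1 2 3 5)
Cycle lengths: 4
Order = lcm(4) = 4

ord(σ) = 4


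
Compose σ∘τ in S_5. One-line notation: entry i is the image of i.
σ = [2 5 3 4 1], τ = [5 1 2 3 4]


σ∘τ: apply τ first, then σ
1 →τ 5 →σ 1
2 →τ 1 →σ 2
3 →τ 2 →σ 5
4 →τ 3 →σ 3
5 →τ 4 →σ 4

σ∘τ = [1 2 5 3 4]


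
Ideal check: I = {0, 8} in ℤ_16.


Check ideal conditions for I = {0, 8} in ℤ_16:
(1) I is an additive subgroup? Yes
(2) For r ∈ ℤ_16 and a ∈ I: r·a ∈ I? Yes

Yes, I is an ideal of ℤ_16


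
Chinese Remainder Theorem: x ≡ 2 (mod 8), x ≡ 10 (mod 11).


m₁ = 8, m₂ = 11, gcd = 1, so CRT applies. M = m₁·m₂ = 88
Let M₁ = M/m₁ = 11, M₂ = M/m₂ = 8
Find y₁ ≡ M₁⁻¹ (mod m₁): 11⁻¹ ≡ 3 (mod 8)
Find y₂ ≡ M₂⁻¹ (mod m₂): 8⁻¹ ≡ 7 (mod 11)
x = a₁·M₁·y₁ + a₂·M₂·y₂ = 2·11·3 + 10·8·7 = 626
Reduce mod 88: x ≡ 10
Check: 10 mod 8 = 2 ✓, 10 mod 11 = 10 ✓

x ≡ 10 (mod 88)


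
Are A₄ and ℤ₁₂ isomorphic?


Comparing A₄ and ℤ₁₂:
A₄ is non-abelian, ℤ₁₂ is abelian

No, A₄ ≇ ℤ₁₂


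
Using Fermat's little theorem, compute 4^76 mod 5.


Fermat's little theorem: if p is prime and gcd(a,p)=1, then a^(p-1) ≡ 1 (mod p)
p = 5 is prime, gcd(4,5) = 1
Reduce exponent: 76 mod 4 = 0
So 4^76 ≡ 4^0 (mod 5)
4^0 = 1

4^76 ≡ 1 (mod 5)


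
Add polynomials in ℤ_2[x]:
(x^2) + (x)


Add coefficients mod 2:
x^0: 0 + 0 = 0 (mod 2)
x^1: 0 + 1 = 1 (mod 2)
x^2: 1 + 0 = 1 (mod 2)
Result: x + x^2

f + g = x + x^2


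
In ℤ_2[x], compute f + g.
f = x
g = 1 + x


Add coefficients mod 2:
x^0: 0 + 1 = 1 (mod 2)
x^1: 1 + 1 = 0 (mod 2)
Result: 1

f + g = 1


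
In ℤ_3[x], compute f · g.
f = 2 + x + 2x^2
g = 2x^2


Expand and collect like terms; reduce coefficients mod 3:
x^0: 2·0 = 0 ≡ 0 (mod 3)
x^1: 2·0 + 1·0 = 0 ≡ 0 (mod 3)
x^2: 2·2 + 1·0 + 2·0 = 4 ≡ 1 (mod 3)
x^3: 1·2 + 2·0 = 2 ≡ 2 (mod 3)
x^4: 2·2 = 4 ≡ 1 (mod 3)
Result: x^2 + 2x^3 + x^4

f · g = x^2 + 2x^3 + x^4


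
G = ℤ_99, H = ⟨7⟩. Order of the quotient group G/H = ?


|⟨7⟩| = n / gcd(7, 99) = 99 / 1 = 99
H is normal (ℤ_99 is abelian).
|G/H| = |G| / |H| = 99 / 99 = 1

|G/H| = 1


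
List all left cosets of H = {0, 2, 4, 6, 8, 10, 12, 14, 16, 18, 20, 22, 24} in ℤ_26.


H = {0, 2, 4, 6, 8, 10, 12, 14, 16, 18, 20, 22, 24}, |H| = 13
Number of cosets = |G|/|H| = 26/13 = 2
0 + H = {0, 2, 4, 6, 8, 10, 12, 14, 16, 18, 20, 22, 24}
1 + H = {1, 3, 5, 7, 9, 11, 13, 15, 17, 19, 21, 23, 25}

Cosets: 0+H={0,2,4,6,8,10,12,14,16,18,20,22,24}; 1+H={1,3,5,7,9,11,13,15,17,19,21,23,25}


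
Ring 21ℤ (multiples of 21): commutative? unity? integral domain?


21ℤ is a commutative ring under +,× but has no multiplicative identity (1 ∉ 21ℤ); it has no zero divisors, but without unity it is not an integral domain
Commutative: Yes
Integral domain: No
Has unity: No

21ℤ (multiples of 21): Commutative=Yes, Unity=No


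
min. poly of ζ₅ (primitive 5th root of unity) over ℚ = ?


ζ₅ is a root of Φ₅(x) = x⁴ + x³ + x² + x + 1, irreducible over ℚ

Minimal polynomial: x⁴ + x³ + x² + x + 1


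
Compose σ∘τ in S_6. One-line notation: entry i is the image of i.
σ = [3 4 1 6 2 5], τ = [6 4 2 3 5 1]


σ∘τ: apply τ first, then σ
1 →τ 6 →σ 5
2 →τ 4 →σ 6
3 →τ 2 →σ 4
4 →τ 3 →σ 1
5 →τ 5 →σ 2
6 →τ 1 →σ 3

σ∘τ = [5 6 4 1 2 3]


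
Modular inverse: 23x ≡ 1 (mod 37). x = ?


Use the extended Euclidean algorithm to write 1 = 23·s + 37·t; then s mod 37 is the inverse.
Euclidean algorithm:
  23 = 0·37 + 23
  37 = 1·23 + 14
  23 = 1·14 + 9
  14 = 1·9 + 5
  9 = 1·5 + 4
  5 = 1·4 + 1
  4 = 4·1 + 0
gcd(23,37) = 1
Back-substitution gives: 23·(-8) + 37·(5) = 1
So 23⁻¹ ≡ -8 ≡ 29 (mod 37)
Check: 23 × 29 = 667 ≡ 1 (mod 37) ✓

23⁻¹ ≡ 29 (mod 37)


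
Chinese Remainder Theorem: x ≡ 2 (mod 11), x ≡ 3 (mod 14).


m₁ = 11, m₂ = 14, gcd = 1, so CRT applies. M = m₁·m₂ = 154
Let M₁ = M/m₁ = 14, M₂ = M/m₂ = 11
Find y₁ ≡ M₁⁻¹ (mod m₁): 14⁻¹ ≡ 4 (mod 11)
Find y₂ ≡ M₂⁻¹ (mod m₂): 11⁻¹ ≡ 9 (mod 14)
x = a₁·M₁·y₁ + a₂·M₂·y₂ = 2·14·4 + 3·11·9 = 409
Reduce mod 154: x ≡ 101
Check: 101 mod 11 = 2 ✓, 101 mod 14 = 3 ✓

x ≡ 101 (mod 154)


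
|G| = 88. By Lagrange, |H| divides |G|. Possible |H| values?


Lagrange's theorem: |H| divides |G|
|G| = 88
Divisors of 88: 1, 2, 4, 8, 11, 22, 44, 88

Possible subgroup orders: {1, 2, 4, 8, 11, 22, 44, 88}


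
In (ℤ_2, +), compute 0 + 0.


Operation: addition mod 2
0 + 0 = (a + b) mod 2 with a = 0, b = 0

0 + 0 = 0


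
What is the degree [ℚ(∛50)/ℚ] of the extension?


∛50 has minimal polynomial x³ - 50 (irreducible over ℚ since 50 is not a perfect cube)

[ℚ(∛50)/ℚ] = 3


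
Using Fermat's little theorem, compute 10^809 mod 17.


Fermat's little theorem: if p is prime and gcd(a,p)=1, then a^(p-1) ≡ 1 (mod p)
p = 17 is prime, gcd(10,17) = 1
Reduce exponent: 809 mod 16 = 9
So 10^809 ≡ 10^9 (mod 17)
10^9 mod 17 = 7

10^809 ≡ 7 (mod 17)
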